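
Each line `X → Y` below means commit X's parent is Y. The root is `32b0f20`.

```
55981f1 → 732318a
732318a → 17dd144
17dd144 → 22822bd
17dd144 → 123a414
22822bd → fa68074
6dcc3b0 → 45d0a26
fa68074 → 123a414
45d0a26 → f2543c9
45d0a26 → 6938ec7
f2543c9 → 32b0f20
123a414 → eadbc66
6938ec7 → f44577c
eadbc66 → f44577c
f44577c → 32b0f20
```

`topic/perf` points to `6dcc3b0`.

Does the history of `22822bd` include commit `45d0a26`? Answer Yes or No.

Ancestors of 22822bd: {123a414, 22822bd, 32b0f20, eadbc66, f44577c, fa68074}.
45d0a26 is not in that set, so it is not an ancestor of 22822bd.

No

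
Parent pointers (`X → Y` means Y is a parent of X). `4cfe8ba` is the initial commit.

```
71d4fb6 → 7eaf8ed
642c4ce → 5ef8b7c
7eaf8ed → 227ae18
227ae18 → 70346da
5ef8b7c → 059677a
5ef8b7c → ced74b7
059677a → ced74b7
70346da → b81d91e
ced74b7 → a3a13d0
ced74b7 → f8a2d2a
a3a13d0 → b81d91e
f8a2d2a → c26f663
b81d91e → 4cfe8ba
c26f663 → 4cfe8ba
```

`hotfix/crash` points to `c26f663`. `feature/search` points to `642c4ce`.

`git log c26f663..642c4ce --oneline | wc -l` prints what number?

Reachable from 642c4ce: {059677a, 4cfe8ba, 5ef8b7c, 642c4ce, a3a13d0, b81d91e, c26f663, ced74b7, f8a2d2a}.
Reachable from c26f663: {4cfe8ba, c26f663}.
In 642c4ce's history but not c26f663's: {059677a, 5ef8b7c, 642c4ce, a3a13d0, b81d91e, ced74b7, f8a2d2a} — 7 commits.

7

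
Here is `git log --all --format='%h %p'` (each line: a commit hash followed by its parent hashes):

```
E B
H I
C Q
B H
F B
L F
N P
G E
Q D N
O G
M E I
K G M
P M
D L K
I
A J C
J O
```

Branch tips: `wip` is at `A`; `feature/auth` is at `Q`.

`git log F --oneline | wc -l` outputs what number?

Walking parent pointers from F: reachable set = {B, F, H, I}.
That is 4 commits.

4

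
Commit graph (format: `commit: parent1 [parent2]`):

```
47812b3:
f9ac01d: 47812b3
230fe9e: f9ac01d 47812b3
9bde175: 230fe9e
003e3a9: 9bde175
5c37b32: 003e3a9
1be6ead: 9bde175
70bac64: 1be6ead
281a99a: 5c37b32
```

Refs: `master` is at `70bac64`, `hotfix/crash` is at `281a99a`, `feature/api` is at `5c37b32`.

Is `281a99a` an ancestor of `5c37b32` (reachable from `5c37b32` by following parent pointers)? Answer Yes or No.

Ancestors of 5c37b32: {003e3a9, 230fe9e, 47812b3, 5c37b32, 9bde175, f9ac01d}.
281a99a is not in that set, so it is not an ancestor of 5c37b32.

No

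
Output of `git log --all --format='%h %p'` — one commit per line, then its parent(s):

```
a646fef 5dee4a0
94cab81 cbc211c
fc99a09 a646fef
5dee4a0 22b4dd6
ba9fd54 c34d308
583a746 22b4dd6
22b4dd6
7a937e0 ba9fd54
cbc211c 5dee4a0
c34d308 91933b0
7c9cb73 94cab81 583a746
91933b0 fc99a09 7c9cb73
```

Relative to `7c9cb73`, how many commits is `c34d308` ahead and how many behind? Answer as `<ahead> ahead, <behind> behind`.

4 ahead, 0 behind

Reachable from c34d308: {22b4dd6, 583a746, 5dee4a0, 7c9cb73, 91933b0, 94cab81, a646fef, c34d308, cbc211c, fc99a09}.
Reachable from 7c9cb73: {22b4dd6, 583a746, 5dee4a0, 7c9cb73, 94cab81, cbc211c}.
Only in c34d308's history (ahead): {91933b0, a646fef, c34d308, fc99a09} — 4.
Only in 7c9cb73's history (behind): {} — 0.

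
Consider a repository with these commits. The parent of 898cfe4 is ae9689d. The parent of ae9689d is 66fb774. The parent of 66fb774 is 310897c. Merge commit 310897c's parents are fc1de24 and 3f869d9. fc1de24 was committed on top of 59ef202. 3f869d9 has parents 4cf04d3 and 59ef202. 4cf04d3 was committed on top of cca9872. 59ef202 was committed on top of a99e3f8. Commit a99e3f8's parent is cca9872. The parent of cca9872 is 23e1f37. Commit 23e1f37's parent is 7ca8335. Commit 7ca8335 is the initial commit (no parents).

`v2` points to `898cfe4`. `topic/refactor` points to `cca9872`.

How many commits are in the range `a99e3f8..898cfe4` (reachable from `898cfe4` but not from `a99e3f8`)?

8

Reachable from 898cfe4: {23e1f37, 310897c, 3f869d9, 4cf04d3, 59ef202, 66fb774, 7ca8335, 898cfe4, a99e3f8, ae9689d, cca9872, fc1de24}.
Reachable from a99e3f8: {23e1f37, 7ca8335, a99e3f8, cca9872}.
In 898cfe4's history but not a99e3f8's: {310897c, 3f869d9, 4cf04d3, 59ef202, 66fb774, 898cfe4, ae9689d, fc1de24} — 8 commits.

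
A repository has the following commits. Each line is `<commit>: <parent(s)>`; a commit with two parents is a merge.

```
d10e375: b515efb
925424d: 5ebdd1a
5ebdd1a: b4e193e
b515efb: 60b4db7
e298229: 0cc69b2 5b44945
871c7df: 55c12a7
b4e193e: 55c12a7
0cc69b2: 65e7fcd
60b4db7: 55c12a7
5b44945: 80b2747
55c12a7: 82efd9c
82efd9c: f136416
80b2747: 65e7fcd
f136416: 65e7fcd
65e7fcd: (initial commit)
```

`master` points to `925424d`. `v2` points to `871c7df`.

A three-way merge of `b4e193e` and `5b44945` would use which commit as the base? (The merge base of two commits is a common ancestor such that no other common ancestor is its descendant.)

65e7fcd

Ancestors of b4e193e: {55c12a7, 65e7fcd, 82efd9c, b4e193e, f136416}.
Ancestors of 5b44945: {5b44945, 65e7fcd, 80b2747}.
Common ancestors: {65e7fcd}.
The only common ancestor is 65e7fcd, so it is the merge base.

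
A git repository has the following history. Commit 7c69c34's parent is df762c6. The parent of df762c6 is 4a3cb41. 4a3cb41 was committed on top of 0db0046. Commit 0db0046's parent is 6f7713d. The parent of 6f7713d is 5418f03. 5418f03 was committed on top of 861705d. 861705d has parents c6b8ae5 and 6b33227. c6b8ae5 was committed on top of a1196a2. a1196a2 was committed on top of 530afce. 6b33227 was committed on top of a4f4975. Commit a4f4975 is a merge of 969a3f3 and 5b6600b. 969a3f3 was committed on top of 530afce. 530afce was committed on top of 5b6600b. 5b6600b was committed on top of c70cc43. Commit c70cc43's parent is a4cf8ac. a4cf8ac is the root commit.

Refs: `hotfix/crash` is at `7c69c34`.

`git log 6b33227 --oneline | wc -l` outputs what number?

Walking parent pointers from 6b33227: reachable set = {530afce, 5b6600b, 6b33227, 969a3f3, a4cf8ac, a4f4975, c70cc43}.
That is 7 commits.

7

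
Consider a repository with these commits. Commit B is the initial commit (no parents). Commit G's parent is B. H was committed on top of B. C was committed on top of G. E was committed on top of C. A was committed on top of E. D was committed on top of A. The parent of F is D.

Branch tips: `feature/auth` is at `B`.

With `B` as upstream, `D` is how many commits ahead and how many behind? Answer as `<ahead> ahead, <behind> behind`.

5 ahead, 0 behind

Reachable from D: {A, B, C, D, E, G}.
Reachable from B: {B}.
Only in D's history (ahead): {A, C, D, E, G} — 5.
Only in B's history (behind): {} — 0.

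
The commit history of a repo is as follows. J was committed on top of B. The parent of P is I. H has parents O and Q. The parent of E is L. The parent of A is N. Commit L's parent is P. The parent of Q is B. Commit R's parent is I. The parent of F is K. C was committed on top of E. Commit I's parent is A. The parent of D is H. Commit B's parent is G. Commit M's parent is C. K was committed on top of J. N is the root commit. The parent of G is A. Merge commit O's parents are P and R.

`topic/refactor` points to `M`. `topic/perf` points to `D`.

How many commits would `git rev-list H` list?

10

Walking parent pointers from H: reachable set = {A, B, G, H, I, N, O, P, Q, R}.
That is 10 commits.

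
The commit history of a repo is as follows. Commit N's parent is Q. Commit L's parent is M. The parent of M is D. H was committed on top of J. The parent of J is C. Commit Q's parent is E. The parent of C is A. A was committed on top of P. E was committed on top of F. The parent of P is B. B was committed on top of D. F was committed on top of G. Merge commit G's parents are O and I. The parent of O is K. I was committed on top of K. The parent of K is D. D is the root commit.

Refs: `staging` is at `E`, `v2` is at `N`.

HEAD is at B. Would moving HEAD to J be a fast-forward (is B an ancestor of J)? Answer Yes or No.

A fast-forward from B to J is possible iff B is an ancestor of J.
Ancestors of J: {A, B, C, D, J, P}.
B is among them, so fast-forward is possible.

Yes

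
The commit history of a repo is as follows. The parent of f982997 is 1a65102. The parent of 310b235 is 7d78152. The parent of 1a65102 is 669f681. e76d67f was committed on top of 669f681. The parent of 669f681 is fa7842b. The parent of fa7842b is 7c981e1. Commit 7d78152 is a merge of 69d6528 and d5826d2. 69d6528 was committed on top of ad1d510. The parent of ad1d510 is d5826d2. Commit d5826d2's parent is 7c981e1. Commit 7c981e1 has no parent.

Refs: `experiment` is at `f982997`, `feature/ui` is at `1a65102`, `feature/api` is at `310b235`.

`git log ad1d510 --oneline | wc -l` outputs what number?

3

Walking parent pointers from ad1d510: reachable set = {7c981e1, ad1d510, d5826d2}.
That is 3 commits.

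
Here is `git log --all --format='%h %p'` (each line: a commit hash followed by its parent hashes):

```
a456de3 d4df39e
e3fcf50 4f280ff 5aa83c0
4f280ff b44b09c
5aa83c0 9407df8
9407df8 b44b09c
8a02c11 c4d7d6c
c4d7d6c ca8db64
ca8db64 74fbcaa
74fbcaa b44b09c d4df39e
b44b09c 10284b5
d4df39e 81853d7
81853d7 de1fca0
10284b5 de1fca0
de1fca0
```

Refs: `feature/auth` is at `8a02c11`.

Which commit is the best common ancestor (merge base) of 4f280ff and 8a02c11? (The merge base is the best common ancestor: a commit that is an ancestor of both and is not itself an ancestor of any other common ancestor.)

Ancestors of 4f280ff: {10284b5, 4f280ff, b44b09c, de1fca0}.
Ancestors of 8a02c11: {10284b5, 74fbcaa, 81853d7, 8a02c11, b44b09c, c4d7d6c, ca8db64, d4df39e, de1fca0}.
Common ancestors: {10284b5, b44b09c, de1fca0}.
Among these, b44b09c is not an ancestor of any other common ancestor — it is the merge base.

b44b09c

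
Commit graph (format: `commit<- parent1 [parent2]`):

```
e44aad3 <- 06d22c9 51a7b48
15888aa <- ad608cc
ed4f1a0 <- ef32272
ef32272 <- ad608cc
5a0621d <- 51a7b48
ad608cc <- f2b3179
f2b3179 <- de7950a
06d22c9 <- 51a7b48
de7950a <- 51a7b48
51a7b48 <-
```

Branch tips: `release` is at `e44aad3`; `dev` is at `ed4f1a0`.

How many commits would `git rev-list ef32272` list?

Walking parent pointers from ef32272: reachable set = {51a7b48, ad608cc, de7950a, ef32272, f2b3179}.
That is 5 commits.

5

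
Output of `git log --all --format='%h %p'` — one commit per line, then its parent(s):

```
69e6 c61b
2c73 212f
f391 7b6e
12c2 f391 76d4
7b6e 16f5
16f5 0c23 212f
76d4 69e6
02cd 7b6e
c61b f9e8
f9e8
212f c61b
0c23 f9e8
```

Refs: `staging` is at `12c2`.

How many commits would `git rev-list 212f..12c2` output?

Reachable from 12c2: {0c23, 12c2, 16f5, 212f, 69e6, 76d4, 7b6e, c61b, f391, f9e8}.
Reachable from 212f: {212f, c61b, f9e8}.
In 12c2's history but not 212f's: {0c23, 12c2, 16f5, 69e6, 76d4, 7b6e, f391} — 7 commits.

7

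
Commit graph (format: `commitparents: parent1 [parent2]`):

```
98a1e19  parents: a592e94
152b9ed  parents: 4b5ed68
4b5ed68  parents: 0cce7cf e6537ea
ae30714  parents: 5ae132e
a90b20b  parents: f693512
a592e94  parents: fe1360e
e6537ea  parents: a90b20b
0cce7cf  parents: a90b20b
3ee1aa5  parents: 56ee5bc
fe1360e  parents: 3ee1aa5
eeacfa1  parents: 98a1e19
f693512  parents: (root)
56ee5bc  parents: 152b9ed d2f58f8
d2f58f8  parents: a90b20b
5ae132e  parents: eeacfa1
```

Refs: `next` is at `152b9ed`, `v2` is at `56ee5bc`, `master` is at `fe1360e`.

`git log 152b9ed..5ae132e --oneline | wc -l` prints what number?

Reachable from 5ae132e: {0cce7cf, 152b9ed, 3ee1aa5, 4b5ed68, 56ee5bc, 5ae132e, 98a1e19, a592e94, a90b20b, d2f58f8, e6537ea, eeacfa1, f693512, fe1360e}.
Reachable from 152b9ed: {0cce7cf, 152b9ed, 4b5ed68, a90b20b, e6537ea, f693512}.
In 5ae132e's history but not 152b9ed's: {3ee1aa5, 56ee5bc, 5ae132e, 98a1e19, a592e94, d2f58f8, eeacfa1, fe1360e} — 8 commits.

8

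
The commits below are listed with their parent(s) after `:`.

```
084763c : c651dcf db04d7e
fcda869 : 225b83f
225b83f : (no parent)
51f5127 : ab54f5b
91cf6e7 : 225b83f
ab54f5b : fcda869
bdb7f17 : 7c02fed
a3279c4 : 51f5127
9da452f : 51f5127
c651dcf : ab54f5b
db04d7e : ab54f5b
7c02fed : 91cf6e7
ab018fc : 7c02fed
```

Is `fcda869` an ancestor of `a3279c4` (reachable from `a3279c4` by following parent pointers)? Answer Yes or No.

Ancestors of a3279c4 (commits reachable by following parents): {225b83f, 51f5127, a3279c4, ab54f5b, fcda869}.
fcda869 is in that set, so it is an ancestor of a3279c4.

Yes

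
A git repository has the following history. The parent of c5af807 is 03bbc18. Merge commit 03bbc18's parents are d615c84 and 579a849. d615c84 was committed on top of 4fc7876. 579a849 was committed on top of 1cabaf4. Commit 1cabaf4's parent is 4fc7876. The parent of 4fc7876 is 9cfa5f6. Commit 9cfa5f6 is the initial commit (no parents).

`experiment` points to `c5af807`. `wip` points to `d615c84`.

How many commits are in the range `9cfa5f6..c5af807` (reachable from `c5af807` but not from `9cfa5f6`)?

6

Reachable from c5af807: {03bbc18, 1cabaf4, 4fc7876, 579a849, 9cfa5f6, c5af807, d615c84}.
Reachable from 9cfa5f6: {9cfa5f6}.
In c5af807's history but not 9cfa5f6's: {03bbc18, 1cabaf4, 4fc7876, 579a849, c5af807, d615c84} — 6 commits.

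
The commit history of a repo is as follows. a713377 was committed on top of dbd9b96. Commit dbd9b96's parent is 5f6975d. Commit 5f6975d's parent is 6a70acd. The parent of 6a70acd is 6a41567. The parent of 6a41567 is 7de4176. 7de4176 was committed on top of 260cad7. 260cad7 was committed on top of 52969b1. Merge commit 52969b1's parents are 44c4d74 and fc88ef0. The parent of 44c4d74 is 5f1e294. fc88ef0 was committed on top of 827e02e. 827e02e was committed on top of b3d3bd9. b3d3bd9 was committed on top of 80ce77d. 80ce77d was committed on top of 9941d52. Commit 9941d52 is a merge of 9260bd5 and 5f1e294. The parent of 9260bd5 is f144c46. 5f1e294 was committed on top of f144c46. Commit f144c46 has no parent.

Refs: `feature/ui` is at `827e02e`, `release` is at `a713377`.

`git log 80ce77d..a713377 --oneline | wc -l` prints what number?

12

Reachable from a713377: {260cad7, 44c4d74, 52969b1, 5f1e294, 5f6975d, 6a41567, 6a70acd, 7de4176, 80ce77d, 827e02e, 9260bd5, 9941d52, a713377, b3d3bd9, dbd9b96, f144c46, fc88ef0}.
Reachable from 80ce77d: {5f1e294, 80ce77d, 9260bd5, 9941d52, f144c46}.
In a713377's history but not 80ce77d's: {260cad7, 44c4d74, 52969b1, 5f6975d, 6a41567, 6a70acd, 7de4176, 827e02e, a713377, b3d3bd9, dbd9b96, fc88ef0} — 12 commits.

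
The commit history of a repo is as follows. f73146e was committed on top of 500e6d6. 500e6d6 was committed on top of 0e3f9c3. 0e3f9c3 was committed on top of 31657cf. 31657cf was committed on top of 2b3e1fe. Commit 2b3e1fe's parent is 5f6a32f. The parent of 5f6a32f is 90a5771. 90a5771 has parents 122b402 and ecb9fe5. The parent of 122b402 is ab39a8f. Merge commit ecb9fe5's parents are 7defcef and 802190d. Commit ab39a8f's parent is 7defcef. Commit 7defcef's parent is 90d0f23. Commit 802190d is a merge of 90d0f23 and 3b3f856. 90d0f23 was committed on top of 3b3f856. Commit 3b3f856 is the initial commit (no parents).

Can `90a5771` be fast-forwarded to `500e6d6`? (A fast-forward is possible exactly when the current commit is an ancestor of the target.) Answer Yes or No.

Yes

A fast-forward from 90a5771 to 500e6d6 is possible iff 90a5771 is an ancestor of 500e6d6.
Ancestors of 500e6d6: {0e3f9c3, 122b402, 2b3e1fe, 31657cf, 3b3f856, 500e6d6, 5f6a32f, 7defcef, 802190d, 90a5771, 90d0f23, ab39a8f, ecb9fe5}.
90a5771 is among them, so fast-forward is possible.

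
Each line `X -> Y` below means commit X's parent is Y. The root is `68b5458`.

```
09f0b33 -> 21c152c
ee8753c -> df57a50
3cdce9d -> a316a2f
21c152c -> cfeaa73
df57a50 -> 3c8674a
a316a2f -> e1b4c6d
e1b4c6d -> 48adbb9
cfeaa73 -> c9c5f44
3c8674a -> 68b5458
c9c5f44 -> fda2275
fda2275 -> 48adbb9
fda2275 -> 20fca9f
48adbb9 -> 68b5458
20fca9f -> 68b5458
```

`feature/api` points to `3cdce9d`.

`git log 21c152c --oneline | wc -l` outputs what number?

7

Walking parent pointers from 21c152c: reachable set = {20fca9f, 21c152c, 48adbb9, 68b5458, c9c5f44, cfeaa73, fda2275}.
That is 7 commits.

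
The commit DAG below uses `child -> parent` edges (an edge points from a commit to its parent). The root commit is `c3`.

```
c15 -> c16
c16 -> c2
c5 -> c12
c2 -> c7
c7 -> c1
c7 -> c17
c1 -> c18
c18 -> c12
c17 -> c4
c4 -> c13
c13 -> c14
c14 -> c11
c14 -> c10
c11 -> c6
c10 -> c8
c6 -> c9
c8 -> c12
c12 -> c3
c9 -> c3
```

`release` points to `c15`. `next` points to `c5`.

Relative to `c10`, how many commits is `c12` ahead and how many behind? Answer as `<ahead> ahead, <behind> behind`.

0 ahead, 2 behind

Reachable from c12: {c12, c3}.
Reachable from c10: {c10, c12, c3, c8}.
Only in c12's history (ahead): {} — 0.
Only in c10's history (behind): {c10, c8} — 2.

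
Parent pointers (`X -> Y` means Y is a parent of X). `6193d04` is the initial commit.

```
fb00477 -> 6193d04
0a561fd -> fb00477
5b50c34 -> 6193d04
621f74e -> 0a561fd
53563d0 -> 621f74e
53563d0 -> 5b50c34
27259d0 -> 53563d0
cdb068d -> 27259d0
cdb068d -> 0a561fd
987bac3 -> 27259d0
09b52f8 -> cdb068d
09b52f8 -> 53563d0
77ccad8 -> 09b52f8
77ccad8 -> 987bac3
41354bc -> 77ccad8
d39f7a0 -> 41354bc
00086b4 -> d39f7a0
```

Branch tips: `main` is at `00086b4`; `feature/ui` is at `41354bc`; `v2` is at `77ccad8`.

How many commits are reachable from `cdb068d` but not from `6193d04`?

Reachable from cdb068d: {0a561fd, 27259d0, 53563d0, 5b50c34, 6193d04, 621f74e, cdb068d, fb00477}.
Reachable from 6193d04: {6193d04}.
In cdb068d's history but not 6193d04's: {0a561fd, 27259d0, 53563d0, 5b50c34, 621f74e, cdb068d, fb00477} — 7 commits.

7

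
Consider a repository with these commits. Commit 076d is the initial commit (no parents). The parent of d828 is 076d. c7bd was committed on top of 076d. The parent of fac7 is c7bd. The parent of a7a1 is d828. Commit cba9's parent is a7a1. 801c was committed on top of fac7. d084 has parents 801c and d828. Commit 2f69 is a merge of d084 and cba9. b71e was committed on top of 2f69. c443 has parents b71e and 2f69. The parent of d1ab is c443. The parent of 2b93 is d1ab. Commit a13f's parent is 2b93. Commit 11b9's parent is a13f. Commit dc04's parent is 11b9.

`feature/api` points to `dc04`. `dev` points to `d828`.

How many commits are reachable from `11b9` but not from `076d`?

Reachable from 11b9: {076d, 11b9, 2b93, 2f69, 801c, a13f, a7a1, b71e, c443, c7bd, cba9, d084, d1ab, d828, fac7}.
Reachable from 076d: {076d}.
In 11b9's history but not 076d's: {11b9, 2b93, 2f69, 801c, a13f, a7a1, b71e, c443, c7bd, cba9, d084, d1ab, d828, fac7} — 14 commits.

14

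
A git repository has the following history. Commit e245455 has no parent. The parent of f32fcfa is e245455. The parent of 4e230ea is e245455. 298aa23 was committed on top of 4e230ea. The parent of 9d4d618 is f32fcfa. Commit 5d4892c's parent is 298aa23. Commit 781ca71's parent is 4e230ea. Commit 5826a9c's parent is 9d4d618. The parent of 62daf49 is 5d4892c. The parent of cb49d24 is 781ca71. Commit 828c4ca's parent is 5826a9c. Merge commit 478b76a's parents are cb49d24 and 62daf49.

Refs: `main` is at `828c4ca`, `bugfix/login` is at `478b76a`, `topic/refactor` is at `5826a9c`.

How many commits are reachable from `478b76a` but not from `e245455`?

7

Reachable from 478b76a: {298aa23, 478b76a, 4e230ea, 5d4892c, 62daf49, 781ca71, cb49d24, e245455}.
Reachable from e245455: {e245455}.
In 478b76a's history but not e245455's: {298aa23, 478b76a, 4e230ea, 5d4892c, 62daf49, 781ca71, cb49d24} — 7 commits.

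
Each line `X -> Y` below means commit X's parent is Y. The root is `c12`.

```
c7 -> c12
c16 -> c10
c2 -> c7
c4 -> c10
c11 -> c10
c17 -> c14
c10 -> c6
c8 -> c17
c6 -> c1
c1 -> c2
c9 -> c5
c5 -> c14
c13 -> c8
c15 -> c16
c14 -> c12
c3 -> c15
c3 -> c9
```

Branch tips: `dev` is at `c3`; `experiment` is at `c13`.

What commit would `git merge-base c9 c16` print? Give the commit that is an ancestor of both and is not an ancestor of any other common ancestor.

Ancestors of c9: {c12, c14, c5, c9}.
Ancestors of c16: {c1, c10, c12, c16, c2, c6, c7}.
Common ancestors: {c12}.
The only common ancestor is c12, so it is the merge base.

c12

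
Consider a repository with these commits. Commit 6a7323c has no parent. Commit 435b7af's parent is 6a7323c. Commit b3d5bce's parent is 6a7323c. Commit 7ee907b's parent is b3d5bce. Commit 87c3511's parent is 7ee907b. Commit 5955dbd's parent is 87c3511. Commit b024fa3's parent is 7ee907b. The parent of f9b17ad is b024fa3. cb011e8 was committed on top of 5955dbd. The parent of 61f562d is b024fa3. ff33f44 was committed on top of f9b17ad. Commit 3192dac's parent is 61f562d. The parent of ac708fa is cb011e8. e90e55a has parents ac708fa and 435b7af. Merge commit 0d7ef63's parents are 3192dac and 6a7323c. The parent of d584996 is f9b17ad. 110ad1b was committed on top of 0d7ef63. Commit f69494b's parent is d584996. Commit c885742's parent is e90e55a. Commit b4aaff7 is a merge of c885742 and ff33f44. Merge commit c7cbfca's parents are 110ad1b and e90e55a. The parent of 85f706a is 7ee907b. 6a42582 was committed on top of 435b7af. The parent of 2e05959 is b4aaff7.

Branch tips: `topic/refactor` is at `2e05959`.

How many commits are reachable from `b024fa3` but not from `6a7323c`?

3

Reachable from b024fa3: {6a7323c, 7ee907b, b024fa3, b3d5bce}.
Reachable from 6a7323c: {6a7323c}.
In b024fa3's history but not 6a7323c's: {7ee907b, b024fa3, b3d5bce} — 3 commits.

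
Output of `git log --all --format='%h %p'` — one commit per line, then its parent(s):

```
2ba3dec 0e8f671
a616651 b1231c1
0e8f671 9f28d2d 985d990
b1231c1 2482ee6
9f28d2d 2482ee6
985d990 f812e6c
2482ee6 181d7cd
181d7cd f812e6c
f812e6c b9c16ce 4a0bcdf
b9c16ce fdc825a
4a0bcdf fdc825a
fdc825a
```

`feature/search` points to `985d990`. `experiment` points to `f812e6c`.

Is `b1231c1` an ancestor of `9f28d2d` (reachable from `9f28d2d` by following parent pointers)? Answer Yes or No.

Ancestors of 9f28d2d: {181d7cd, 2482ee6, 4a0bcdf, 9f28d2d, b9c16ce, f812e6c, fdc825a}.
b1231c1 is not in that set, so it is not an ancestor of 9f28d2d.

No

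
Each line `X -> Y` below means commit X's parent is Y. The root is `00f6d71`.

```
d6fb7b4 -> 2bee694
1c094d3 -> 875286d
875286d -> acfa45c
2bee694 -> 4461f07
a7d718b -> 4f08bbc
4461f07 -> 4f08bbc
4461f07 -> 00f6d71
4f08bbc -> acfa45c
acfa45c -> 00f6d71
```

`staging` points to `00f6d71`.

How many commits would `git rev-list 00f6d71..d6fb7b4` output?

5

Reachable from d6fb7b4: {00f6d71, 2bee694, 4461f07, 4f08bbc, acfa45c, d6fb7b4}.
Reachable from 00f6d71: {00f6d71}.
In d6fb7b4's history but not 00f6d71's: {2bee694, 4461f07, 4f08bbc, acfa45c, d6fb7b4} — 5 commits.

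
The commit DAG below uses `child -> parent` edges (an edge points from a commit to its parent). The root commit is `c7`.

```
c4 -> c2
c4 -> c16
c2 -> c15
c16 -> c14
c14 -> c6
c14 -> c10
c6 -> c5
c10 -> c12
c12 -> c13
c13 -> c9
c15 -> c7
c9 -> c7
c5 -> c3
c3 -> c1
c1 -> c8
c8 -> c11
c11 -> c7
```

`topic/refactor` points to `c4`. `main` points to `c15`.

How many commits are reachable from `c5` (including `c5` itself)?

Walking parent pointers from c5: reachable set = {c1, c11, c3, c5, c7, c8}.
That is 6 commits.

6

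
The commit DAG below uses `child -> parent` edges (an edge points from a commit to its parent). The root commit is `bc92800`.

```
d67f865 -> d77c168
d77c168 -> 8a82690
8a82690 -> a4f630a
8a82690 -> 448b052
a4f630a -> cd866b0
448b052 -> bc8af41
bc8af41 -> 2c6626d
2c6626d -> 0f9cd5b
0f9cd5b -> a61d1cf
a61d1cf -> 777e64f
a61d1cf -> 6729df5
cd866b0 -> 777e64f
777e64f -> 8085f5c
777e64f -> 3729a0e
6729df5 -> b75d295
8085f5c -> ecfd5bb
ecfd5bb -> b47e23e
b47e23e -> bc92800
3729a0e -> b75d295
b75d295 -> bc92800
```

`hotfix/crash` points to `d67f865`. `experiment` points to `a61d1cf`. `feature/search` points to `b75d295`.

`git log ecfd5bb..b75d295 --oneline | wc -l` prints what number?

Reachable from b75d295: {b75d295, bc92800}.
Reachable from ecfd5bb: {b47e23e, bc92800, ecfd5bb}.
In b75d295's history but not ecfd5bb's: {b75d295} — 1 commit.

1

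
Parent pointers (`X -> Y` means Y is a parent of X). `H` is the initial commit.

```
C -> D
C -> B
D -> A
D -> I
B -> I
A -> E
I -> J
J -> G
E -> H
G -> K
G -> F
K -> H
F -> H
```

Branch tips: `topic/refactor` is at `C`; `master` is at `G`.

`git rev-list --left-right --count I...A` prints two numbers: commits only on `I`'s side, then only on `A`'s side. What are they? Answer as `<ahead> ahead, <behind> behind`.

Reachable from I: {F, G, H, I, J, K}.
Reachable from A: {A, E, H}.
Only in I's history (ahead): {F, G, I, J, K} — 5.
Only in A's history (behind): {A, E} — 2.

5 ahead, 2 behind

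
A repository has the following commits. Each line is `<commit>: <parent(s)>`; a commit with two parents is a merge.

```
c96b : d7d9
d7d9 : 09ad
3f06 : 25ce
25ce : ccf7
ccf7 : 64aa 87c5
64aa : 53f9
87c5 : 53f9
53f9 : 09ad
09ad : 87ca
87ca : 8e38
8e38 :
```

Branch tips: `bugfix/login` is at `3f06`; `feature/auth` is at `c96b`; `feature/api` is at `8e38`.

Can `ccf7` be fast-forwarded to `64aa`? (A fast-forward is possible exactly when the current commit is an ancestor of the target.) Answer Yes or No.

A fast-forward from ccf7 to 64aa is possible iff ccf7 is an ancestor of 64aa.
Ancestors of 64aa: {09ad, 53f9, 64aa, 87ca, 8e38}.
ccf7 is not among them, so fast-forward is not possible.

No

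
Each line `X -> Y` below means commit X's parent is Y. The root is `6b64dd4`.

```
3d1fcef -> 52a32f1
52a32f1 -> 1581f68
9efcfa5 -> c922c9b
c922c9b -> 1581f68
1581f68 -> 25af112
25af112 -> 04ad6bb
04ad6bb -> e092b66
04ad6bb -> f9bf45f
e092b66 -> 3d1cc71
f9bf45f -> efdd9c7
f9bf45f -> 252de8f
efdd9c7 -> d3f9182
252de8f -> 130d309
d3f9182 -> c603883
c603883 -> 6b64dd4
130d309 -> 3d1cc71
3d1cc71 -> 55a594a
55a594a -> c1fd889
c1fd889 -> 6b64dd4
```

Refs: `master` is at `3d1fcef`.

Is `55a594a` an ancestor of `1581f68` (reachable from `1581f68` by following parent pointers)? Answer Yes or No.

Yes

Ancestors of 1581f68 (commits reachable by following parents): {04ad6bb, 130d309, 1581f68, 252de8f, 25af112, 3d1cc71, 55a594a, 6b64dd4, c1fd889, c603883, d3f9182, e092b66, efdd9c7, f9bf45f}.
55a594a is in that set, so it is an ancestor of 1581f68.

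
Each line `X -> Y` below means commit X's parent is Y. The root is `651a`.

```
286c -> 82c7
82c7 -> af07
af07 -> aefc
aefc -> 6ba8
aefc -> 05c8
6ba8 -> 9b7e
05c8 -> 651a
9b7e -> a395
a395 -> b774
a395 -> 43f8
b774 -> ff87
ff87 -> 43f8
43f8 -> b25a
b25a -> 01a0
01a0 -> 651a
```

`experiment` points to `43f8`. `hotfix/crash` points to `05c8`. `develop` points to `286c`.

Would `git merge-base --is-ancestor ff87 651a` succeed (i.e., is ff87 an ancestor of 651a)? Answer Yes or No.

Ancestors of 651a: {651a}.
ff87 is not in that set, so it is not an ancestor of 651a.

No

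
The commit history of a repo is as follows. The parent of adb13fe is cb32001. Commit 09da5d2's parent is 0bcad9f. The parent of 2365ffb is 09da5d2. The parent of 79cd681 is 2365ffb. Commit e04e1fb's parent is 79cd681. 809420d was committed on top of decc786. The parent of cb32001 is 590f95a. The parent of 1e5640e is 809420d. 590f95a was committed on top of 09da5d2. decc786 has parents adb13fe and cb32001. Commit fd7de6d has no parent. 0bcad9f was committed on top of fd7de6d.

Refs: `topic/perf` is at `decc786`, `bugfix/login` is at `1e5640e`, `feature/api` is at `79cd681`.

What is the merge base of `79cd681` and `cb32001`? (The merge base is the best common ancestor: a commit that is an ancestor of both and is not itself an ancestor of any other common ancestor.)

09da5d2

Ancestors of 79cd681: {09da5d2, 0bcad9f, 2365ffb, 79cd681, fd7de6d}.
Ancestors of cb32001: {09da5d2, 0bcad9f, 590f95a, cb32001, fd7de6d}.
Common ancestors: {09da5d2, 0bcad9f, fd7de6d}.
Among these, 09da5d2 is not an ancestor of any other common ancestor — it is the merge base.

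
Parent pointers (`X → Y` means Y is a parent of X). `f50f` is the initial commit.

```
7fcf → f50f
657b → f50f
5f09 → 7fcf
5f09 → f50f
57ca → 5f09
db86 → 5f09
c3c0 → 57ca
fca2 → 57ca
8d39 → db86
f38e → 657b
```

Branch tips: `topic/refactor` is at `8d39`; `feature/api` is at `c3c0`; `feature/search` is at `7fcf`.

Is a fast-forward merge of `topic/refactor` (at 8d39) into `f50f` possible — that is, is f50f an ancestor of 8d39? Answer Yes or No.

Yes

A fast-forward from f50f to 8d39 is possible iff f50f is an ancestor of 8d39.
Ancestors of 8d39: {5f09, 7fcf, 8d39, db86, f50f}.
f50f is among them, so fast-forward is possible.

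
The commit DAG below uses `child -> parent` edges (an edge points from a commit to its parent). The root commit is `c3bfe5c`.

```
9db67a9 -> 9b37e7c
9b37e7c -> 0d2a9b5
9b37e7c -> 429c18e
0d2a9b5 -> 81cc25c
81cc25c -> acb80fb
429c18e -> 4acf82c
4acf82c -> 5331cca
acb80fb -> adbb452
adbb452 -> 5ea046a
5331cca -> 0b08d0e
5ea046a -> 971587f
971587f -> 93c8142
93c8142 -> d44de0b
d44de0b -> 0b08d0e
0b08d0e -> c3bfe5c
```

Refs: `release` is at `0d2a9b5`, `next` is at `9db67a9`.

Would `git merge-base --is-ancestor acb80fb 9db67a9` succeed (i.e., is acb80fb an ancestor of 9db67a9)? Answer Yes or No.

Ancestors of 9db67a9 (commits reachable by following parents): {0b08d0e, 0d2a9b5, 429c18e, 4acf82c, 5331cca, 5ea046a, 81cc25c, 93c8142, 971587f, 9b37e7c, 9db67a9, acb80fb, adbb452, c3bfe5c, d44de0b}.
acb80fb is in that set, so it is an ancestor of 9db67a9.

Yes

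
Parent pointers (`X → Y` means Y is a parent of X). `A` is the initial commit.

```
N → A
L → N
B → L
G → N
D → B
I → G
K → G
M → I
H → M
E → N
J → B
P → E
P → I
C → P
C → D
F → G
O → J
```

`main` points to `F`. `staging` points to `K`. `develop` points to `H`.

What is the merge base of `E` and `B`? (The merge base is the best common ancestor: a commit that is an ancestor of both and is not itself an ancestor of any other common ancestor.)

Ancestors of E: {A, E, N}.
Ancestors of B: {A, B, L, N}.
Common ancestors: {A, N}.
Among these, N is not an ancestor of any other common ancestor — it is the merge base.

N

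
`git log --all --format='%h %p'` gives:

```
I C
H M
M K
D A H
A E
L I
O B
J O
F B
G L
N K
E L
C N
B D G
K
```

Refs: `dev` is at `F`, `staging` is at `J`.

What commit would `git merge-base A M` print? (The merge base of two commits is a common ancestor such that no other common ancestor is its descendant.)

Ancestors of A: {A, C, E, I, K, L, N}.
Ancestors of M: {K, M}.
Common ancestors: {K}.
The only common ancestor is K, so it is the merge base.

K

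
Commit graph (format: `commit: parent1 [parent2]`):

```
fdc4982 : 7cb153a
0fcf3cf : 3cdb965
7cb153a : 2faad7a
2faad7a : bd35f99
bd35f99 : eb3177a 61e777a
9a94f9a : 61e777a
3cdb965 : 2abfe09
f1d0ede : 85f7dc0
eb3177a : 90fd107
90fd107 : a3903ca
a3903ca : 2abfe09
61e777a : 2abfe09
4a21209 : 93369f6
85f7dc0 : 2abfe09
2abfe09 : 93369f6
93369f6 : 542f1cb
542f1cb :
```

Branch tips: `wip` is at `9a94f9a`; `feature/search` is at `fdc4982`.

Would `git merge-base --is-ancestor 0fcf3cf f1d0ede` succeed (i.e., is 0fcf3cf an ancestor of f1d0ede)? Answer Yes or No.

No

Ancestors of f1d0ede: {2abfe09, 542f1cb, 85f7dc0, 93369f6, f1d0ede}.
0fcf3cf is not in that set, so it is not an ancestor of f1d0ede.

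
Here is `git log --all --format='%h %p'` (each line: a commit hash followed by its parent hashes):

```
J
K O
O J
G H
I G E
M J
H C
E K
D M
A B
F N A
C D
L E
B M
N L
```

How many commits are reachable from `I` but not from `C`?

6

Reachable from I: {C, D, E, G, H, I, J, K, M, O}.
Reachable from C: {C, D, J, M}.
In I's history but not C's: {E, G, H, I, K, O} — 6 commits.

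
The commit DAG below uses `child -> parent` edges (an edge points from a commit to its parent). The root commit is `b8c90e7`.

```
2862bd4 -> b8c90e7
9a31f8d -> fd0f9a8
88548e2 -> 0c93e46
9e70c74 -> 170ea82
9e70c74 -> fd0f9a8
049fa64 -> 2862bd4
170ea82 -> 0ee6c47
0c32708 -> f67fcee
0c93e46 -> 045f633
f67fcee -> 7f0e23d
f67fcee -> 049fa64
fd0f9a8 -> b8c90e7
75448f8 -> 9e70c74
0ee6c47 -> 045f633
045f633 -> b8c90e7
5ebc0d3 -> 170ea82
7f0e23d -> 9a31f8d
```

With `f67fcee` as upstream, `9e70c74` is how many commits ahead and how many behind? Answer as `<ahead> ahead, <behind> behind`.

Reachable from 9e70c74: {045f633, 0ee6c47, 170ea82, 9e70c74, b8c90e7, fd0f9a8}.
Reachable from f67fcee: {049fa64, 2862bd4, 7f0e23d, 9a31f8d, b8c90e7, f67fcee, fd0f9a8}.
Only in 9e70c74's history (ahead): {045f633, 0ee6c47, 170ea82, 9e70c74} — 4.
Only in f67fcee's history (behind): {049fa64, 2862bd4, 7f0e23d, 9a31f8d, f67fcee} — 5.

4 ahead, 5 behind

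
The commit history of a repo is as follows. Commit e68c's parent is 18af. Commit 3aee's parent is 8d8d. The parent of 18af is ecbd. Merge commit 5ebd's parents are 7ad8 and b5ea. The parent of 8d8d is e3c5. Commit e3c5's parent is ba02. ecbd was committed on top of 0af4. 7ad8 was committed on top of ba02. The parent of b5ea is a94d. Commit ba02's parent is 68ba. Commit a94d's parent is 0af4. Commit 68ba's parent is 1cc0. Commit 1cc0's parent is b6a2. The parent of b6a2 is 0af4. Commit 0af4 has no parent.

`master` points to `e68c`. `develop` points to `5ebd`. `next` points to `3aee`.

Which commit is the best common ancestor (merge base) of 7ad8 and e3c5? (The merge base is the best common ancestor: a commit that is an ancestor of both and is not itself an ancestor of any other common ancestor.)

Ancestors of 7ad8: {0af4, 1cc0, 68ba, 7ad8, b6a2, ba02}.
Ancestors of e3c5: {0af4, 1cc0, 68ba, b6a2, ba02, e3c5}.
Common ancestors: {0af4, 1cc0, 68ba, b6a2, ba02}.
Among these, ba02 is not an ancestor of any other common ancestor — it is the merge base.

ba02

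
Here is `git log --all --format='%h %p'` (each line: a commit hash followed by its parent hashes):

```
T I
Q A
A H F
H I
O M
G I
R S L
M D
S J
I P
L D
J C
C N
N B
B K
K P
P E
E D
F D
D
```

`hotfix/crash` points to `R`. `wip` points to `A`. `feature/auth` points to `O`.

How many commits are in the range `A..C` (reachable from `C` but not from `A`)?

Reachable from C: {B, C, D, E, K, N, P}.
Reachable from A: {A, D, E, F, H, I, P}.
In C's history but not A's: {B, C, K, N} — 4 commits.

4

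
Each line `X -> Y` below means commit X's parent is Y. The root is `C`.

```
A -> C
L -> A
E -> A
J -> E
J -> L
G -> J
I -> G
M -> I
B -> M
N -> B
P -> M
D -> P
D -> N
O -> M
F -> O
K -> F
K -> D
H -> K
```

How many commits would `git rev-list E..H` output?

Reachable from H: {A, B, C, D, E, F, G, H, I, J, K, L, M, N, O, P}.
Reachable from E: {A, C, E}.
In H's history but not E's: {B, D, F, G, H, I, J, K, L, M, N, O, P} — 13 commits.

13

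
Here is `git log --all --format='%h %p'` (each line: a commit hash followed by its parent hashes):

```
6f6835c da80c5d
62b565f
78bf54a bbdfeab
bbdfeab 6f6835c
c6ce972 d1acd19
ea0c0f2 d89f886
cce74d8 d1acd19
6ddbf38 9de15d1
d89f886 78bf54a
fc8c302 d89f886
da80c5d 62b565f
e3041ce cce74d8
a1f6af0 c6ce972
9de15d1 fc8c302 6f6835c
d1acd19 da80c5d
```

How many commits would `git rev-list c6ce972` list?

Walking parent pointers from c6ce972: reachable set = {62b565f, c6ce972, d1acd19, da80c5d}.
That is 4 commits.

4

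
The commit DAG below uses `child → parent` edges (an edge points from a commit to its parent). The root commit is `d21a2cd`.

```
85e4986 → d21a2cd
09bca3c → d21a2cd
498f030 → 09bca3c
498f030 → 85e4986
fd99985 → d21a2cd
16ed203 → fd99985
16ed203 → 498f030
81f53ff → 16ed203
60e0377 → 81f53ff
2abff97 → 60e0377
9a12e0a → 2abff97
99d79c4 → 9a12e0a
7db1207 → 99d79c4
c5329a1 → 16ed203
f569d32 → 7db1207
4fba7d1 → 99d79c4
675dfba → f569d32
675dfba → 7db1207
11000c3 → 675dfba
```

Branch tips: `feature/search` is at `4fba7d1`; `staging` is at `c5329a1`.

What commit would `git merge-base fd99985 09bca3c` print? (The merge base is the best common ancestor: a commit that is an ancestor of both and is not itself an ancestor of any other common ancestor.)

d21a2cd

Ancestors of fd99985: {d21a2cd, fd99985}.
Ancestors of 09bca3c: {09bca3c, d21a2cd}.
Common ancestors: {d21a2cd}.
The only common ancestor is d21a2cd, so it is the merge base.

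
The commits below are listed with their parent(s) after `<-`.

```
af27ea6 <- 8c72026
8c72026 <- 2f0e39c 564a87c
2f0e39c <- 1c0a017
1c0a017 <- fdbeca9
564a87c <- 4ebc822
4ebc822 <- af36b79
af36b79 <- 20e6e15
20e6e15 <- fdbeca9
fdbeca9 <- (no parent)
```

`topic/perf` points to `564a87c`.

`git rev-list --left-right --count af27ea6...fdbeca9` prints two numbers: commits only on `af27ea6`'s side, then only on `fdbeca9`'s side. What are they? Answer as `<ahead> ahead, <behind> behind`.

Reachable from af27ea6: {1c0a017, 20e6e15, 2f0e39c, 4ebc822, 564a87c, 8c72026, af27ea6, af36b79, fdbeca9}.
Reachable from fdbeca9: {fdbeca9}.
Only in af27ea6's history (ahead): {1c0a017, 20e6e15, 2f0e39c, 4ebc822, 564a87c, 8c72026, af27ea6, af36b79} — 8.
Only in fdbeca9's history (behind): {} — 0.

8 ahead, 0 behind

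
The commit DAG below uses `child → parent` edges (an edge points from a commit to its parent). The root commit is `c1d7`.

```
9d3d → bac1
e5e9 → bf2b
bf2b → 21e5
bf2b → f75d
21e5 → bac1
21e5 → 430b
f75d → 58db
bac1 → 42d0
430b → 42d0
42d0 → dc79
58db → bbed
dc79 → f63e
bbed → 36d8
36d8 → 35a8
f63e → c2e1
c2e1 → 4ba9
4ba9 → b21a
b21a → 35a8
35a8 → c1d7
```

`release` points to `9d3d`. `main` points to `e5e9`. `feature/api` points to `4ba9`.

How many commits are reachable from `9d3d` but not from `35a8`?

Reachable from 9d3d: {35a8, 42d0, 4ba9, 9d3d, b21a, bac1, c1d7, c2e1, dc79, f63e}.
Reachable from 35a8: {35a8, c1d7}.
In 9d3d's history but not 35a8's: {42d0, 4ba9, 9d3d, b21a, bac1, c2e1, dc79, f63e} — 8 commits.

8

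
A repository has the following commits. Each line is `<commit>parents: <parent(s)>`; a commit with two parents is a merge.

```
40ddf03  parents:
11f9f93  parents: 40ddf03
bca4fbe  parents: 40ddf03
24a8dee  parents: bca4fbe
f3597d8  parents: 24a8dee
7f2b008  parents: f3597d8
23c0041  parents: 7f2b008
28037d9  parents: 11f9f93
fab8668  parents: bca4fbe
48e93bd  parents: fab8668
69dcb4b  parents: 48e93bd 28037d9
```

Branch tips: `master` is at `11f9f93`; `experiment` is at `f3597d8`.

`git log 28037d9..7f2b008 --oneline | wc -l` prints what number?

Reachable from 7f2b008: {24a8dee, 40ddf03, 7f2b008, bca4fbe, f3597d8}.
Reachable from 28037d9: {11f9f93, 28037d9, 40ddf03}.
In 7f2b008's history but not 28037d9's: {24a8dee, 7f2b008, bca4fbe, f3597d8} — 4 commits.

4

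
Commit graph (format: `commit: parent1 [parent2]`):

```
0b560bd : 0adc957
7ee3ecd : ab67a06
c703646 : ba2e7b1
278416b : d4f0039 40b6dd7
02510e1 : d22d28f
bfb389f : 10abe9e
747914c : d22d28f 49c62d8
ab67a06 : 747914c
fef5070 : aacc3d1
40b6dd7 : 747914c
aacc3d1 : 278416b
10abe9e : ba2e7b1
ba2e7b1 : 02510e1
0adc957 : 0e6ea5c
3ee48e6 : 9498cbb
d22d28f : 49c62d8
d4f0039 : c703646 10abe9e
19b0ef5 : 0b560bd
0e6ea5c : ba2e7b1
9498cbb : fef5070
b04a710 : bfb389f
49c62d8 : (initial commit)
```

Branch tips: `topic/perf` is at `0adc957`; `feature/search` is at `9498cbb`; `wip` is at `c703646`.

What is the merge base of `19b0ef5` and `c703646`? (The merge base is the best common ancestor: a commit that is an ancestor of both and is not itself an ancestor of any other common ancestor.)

ba2e7b1

Ancestors of 19b0ef5: {02510e1, 0adc957, 0b560bd, 0e6ea5c, 19b0ef5, 49c62d8, ba2e7b1, d22d28f}.
Ancestors of c703646: {02510e1, 49c62d8, ba2e7b1, c703646, d22d28f}.
Common ancestors: {02510e1, 49c62d8, ba2e7b1, d22d28f}.
Among these, ba2e7b1 is not an ancestor of any other common ancestor — it is the merge base.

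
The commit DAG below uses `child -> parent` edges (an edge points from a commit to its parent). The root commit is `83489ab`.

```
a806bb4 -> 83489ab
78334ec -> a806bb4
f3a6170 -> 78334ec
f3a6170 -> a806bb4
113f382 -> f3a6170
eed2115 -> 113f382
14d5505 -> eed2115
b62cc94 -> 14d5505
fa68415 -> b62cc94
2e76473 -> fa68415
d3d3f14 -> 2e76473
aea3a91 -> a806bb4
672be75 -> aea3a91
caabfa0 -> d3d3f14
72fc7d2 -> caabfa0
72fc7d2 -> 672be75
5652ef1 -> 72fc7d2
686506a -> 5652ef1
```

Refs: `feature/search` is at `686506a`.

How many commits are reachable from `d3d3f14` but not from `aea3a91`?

Reachable from d3d3f14: {113f382, 14d5505, 2e76473, 78334ec, 83489ab, a806bb4, b62cc94, d3d3f14, eed2115, f3a6170, fa68415}.
Reachable from aea3a91: {83489ab, a806bb4, aea3a91}.
In d3d3f14's history but not aea3a91's: {113f382, 14d5505, 2e76473, 78334ec, b62cc94, d3d3f14, eed2115, f3a6170, fa68415} — 9 commits.

9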